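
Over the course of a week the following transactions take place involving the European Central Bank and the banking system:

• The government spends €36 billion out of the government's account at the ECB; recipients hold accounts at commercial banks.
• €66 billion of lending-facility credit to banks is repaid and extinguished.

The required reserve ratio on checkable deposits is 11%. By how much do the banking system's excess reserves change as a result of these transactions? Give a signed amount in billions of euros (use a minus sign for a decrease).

Government spending €36 billion: reserves +€36B, deposits +€36B.
Discount-window repayment €66 billion: reserves −€66B, deposits 0.
Totals: Δreserves = −€30B, Δdeposits = +€36B.
Δrequired reserves = 11% × +€36B = +€3.96B.
Δexcess reserves = Δreserves − Δrequired = −€30B − (+€3.96B) = -€33.96 billion.

-€33.96 billion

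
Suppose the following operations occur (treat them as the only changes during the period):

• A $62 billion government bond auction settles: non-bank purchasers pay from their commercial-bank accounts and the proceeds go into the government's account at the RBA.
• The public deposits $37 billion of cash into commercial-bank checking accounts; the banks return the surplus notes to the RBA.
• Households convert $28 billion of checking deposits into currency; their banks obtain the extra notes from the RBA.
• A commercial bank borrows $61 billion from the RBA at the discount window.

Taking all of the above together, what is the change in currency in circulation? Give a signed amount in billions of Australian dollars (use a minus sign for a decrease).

-$9 billion

Government account inflow $62 billion: no currency enters or leaves circulation → 0.
Currency deposit $37 billion: notes return to the central bank → −$37B.
Currency withdrawal $28 billion: notes leave the central bank → +$28B.
Discount-window loan $61 billion: no currency enters or leaves circulation → 0.
Net: 0 − 37 + 28 + 0 = -$9 billion.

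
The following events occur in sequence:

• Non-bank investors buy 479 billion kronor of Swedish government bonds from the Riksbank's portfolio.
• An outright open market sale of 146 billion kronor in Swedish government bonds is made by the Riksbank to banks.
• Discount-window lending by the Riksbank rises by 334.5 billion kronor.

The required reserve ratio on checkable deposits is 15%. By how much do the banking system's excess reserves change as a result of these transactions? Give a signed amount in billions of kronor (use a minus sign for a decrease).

Asset sale (to non-banks) 479 billion kronor: reserves −479B, deposits −479B.
OMO sale (to banks) 146 billion kronor: reserves −146B, deposits 0.
Discount-window loan 334.5 billion kronor: reserves +334.5B, deposits 0.
Totals: Δreserves = −290.5B, Δdeposits = −479B.
Δrequired reserves = 15% × −479B = −71.85B.
Δexcess reserves = Δreserves − Δrequired = −290.5B − (−71.85B) = -218.65 billion.

-218.65 billion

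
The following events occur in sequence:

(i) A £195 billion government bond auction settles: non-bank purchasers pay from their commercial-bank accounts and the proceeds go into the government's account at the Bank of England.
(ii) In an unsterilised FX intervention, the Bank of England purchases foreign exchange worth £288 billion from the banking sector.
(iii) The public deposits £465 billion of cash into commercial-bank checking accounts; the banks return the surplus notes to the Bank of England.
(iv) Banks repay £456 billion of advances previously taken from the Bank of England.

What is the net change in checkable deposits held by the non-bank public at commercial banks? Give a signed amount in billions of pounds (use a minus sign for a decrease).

Bank of England balance sheet:
  Assets:      Loans to banks −£456B, Foreign assets +£288B
  Liabilities: Bank reserves +£102B, Currency in circulation −£465B, Government deposits +£195B
Commercial banking system:
  Assets:      Reserves at CB +£102B, Foreign assets −£288B
  Liabilities: Checkable deposits +£270B, Borrowings from CB −£456B
So the change in checkable deposits held by the non-bank public at commercial banks is +£270 billion.

+£270 billion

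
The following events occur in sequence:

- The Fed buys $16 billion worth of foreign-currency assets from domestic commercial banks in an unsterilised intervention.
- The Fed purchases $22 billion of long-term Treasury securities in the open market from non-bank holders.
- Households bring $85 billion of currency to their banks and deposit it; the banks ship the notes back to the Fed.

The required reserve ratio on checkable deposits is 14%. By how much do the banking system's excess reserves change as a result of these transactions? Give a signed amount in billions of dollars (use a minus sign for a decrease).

+$108.02 billion

FX purchase $16 billion: reserves +$16B, deposits 0.
Asset purchase (from non-banks) $22 billion: reserves +$22B, deposits +$22B.
Currency deposit $85 billion: reserves +$85B, deposits +$85B.
Totals: Δreserves = +$123B, Δdeposits = +$107B.
Δrequired reserves = 14% × +$107B = +$14.98B.
Δexcess reserves = Δreserves − Δrequired = +$123B − (+$14.98B) = +$108.02 billion.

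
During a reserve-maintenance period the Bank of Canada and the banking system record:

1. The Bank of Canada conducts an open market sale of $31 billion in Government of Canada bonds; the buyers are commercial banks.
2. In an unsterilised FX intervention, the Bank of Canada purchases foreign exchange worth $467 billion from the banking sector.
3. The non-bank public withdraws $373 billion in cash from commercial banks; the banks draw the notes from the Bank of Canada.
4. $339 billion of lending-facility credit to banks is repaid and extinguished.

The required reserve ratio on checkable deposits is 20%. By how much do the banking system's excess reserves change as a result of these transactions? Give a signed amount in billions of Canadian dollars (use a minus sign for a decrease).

-$201.4 billion

OMO sale (to banks) $31 billion: reserves −$31B, deposits 0.
FX purchase $467 billion: reserves +$467B, deposits 0.
Currency withdrawal $373 billion: reserves −$373B, deposits −$373B.
Discount-window repayment $339 billion: reserves −$339B, deposits 0.
Totals: Δreserves = −$276B, Δdeposits = −$373B.
Δrequired reserves = 20% × −$373B = −$74.6B.
Δexcess reserves = Δreserves − Δrequired = −$276B − (−$74.6B) = -$201.4 billion.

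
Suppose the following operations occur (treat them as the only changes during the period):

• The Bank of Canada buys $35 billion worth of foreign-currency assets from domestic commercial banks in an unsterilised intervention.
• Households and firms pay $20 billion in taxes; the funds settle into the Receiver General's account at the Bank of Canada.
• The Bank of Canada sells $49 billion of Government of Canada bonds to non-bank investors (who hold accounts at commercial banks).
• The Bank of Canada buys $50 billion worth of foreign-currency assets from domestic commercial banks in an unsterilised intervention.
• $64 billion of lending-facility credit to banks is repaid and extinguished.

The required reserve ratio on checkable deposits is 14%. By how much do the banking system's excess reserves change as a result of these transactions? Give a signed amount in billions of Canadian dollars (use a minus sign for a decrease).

-$38.34 billion

FX purchase $35 billion: reserves +$35B, deposits 0.
Government account inflow $20 billion: reserves −$20B, deposits −$20B.
Asset sale (to non-banks) $49 billion: reserves −$49B, deposits −$49B.
FX purchase $50 billion: reserves +$50B, deposits 0.
Discount-window repayment $64 billion: reserves −$64B, deposits 0.
Totals: Δreserves = −$48B, Δdeposits = −$69B.
Δrequired reserves = 14% × −$69B = −$9.66B.
Δexcess reserves = Δreserves − Δrequired = −$48B − (−$9.66B) = -$38.34 billion.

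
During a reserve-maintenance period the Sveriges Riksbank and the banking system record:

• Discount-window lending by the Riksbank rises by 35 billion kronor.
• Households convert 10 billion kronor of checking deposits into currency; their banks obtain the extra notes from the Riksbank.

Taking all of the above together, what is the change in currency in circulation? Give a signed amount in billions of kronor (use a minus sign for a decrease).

+10 billion

Riksbank balance sheet:
  Assets:      Loans to banks +35B
  Liabilities: Bank reserves +25B, Currency in circulation +10B
Commercial banking system:
  Assets:      Reserves at CB +25B
  Liabilities: Checkable deposits −10B, Borrowings from CB +35B
So the change in currency in circulation is +10 billion.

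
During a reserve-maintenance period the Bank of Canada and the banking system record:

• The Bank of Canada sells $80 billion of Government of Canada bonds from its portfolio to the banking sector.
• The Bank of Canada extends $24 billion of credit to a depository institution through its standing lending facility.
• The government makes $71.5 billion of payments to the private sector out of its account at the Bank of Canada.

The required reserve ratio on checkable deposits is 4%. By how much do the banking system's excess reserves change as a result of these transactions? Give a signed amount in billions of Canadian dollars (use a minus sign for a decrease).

OMO sale (to banks) $80 billion: reserves −$80B, deposits 0.
Discount-window loan $24 billion: reserves +$24B, deposits 0.
Government spending $71.5 billion: reserves +$71.5B, deposits +$71.5B.
Totals: Δreserves = +$15.5B, Δdeposits = +$71.5B.
Δrequired reserves = 4% × +$71.5B = +$2.86B.
Δexcess reserves = Δreserves − Δrequired = +$15.5B − (+$2.86B) = +$12.64 billion.

+$12.64 billion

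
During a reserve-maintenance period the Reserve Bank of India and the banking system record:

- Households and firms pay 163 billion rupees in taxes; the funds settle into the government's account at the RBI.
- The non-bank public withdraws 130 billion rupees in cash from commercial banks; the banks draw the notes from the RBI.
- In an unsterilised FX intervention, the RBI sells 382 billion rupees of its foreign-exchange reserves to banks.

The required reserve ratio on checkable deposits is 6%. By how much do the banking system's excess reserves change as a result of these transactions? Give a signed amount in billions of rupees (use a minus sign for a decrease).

Government account inflow 163 billion rupees: reserves −163B, deposits −163B.
Currency withdrawal 130 billion rupees: reserves −130B, deposits −130B.
FX sale 382 billion rupees: reserves −382B, deposits 0.
Totals: Δreserves = −675B, Δdeposits = −293B.
Δrequired reserves = 6% × −293B = −17.58B.
Δexcess reserves = Δreserves − Δrequired = −675B − (−17.58B) = -657.42 billion.

-657.42 billion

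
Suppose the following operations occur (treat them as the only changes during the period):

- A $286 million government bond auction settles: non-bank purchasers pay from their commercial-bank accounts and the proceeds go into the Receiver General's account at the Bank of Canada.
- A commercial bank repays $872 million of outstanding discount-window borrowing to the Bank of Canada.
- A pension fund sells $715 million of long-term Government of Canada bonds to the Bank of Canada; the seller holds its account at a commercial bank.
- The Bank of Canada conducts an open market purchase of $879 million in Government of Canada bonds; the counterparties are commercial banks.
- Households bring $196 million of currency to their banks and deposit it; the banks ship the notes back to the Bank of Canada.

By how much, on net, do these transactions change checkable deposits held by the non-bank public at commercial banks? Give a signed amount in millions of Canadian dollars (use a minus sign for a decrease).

Bank of Canada balance sheet:
  Assets:      Securities +$1594M, Loans to banks −$872M
  Liabilities: Bank reserves +$632M, Currency in circulation −$196M, Government deposits +$286M
Commercial banking system:
  Assets:      Reserves at CB +$632M, Securities −$879M
  Liabilities: Checkable deposits +$625M, Borrowings from CB −$872M
So the change in checkable deposits held by the non-bank public at commercial banks is +$625 million.

+$625 million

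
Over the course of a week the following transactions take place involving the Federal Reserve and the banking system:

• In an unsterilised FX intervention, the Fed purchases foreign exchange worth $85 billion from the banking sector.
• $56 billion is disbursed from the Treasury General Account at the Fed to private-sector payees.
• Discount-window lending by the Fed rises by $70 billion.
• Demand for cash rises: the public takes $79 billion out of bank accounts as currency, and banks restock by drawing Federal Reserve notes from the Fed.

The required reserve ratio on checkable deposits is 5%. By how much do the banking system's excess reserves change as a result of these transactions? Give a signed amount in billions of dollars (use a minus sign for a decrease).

FX purchase $85 billion: reserves +$85B, deposits 0.
Government spending $56 billion: reserves +$56B, deposits +$56B.
Discount-window loan $70 billion: reserves +$70B, deposits 0.
Currency withdrawal $79 billion: reserves −$79B, deposits −$79B.
Totals: Δreserves = +$132B, Δdeposits = −$23B.
Δrequired reserves = 5% × −$23B = −$1.15B.
Δexcess reserves = Δreserves − Δrequired = +$132B − (−$1.15B) = +$133.15 billion.

+$133.15 billion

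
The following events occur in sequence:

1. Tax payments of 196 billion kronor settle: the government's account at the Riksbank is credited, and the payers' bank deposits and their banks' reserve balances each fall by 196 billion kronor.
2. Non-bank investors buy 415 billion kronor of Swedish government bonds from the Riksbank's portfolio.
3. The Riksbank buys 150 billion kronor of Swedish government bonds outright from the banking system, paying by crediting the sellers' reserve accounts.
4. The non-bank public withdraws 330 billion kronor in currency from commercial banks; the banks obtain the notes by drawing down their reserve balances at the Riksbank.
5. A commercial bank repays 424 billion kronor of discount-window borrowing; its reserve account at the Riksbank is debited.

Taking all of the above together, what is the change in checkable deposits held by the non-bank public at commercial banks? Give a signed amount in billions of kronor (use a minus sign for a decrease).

-941 billion

Government account inflow 196 billion kronor: non-bank counterparties' bank balances fall → −196B.
Asset sale (to non-banks) 415 billion kronor: non-bank counterparties' bank balances fall → −415B.
OMO purchase (from banks) 150 billion kronor: the counterparty is a bank, so public deposits are unchanged → 0.
Currency withdrawal 330 billion kronor: non-bank counterparties' bank balances fall → −330B.
Discount-window repayment 424 billion kronor: the counterparty is a bank, so public deposits are unchanged → 0.
Net: −196 − 415 + 0 − 330 + 0 = -941 billion.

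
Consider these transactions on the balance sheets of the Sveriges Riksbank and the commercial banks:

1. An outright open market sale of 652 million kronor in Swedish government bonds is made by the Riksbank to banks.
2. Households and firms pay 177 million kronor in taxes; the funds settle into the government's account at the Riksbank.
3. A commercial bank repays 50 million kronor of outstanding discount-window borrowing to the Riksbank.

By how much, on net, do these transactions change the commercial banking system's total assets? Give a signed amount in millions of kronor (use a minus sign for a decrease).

-227 million

Riksbank balance sheet:
  Assets:      Securities −652M, Loans to banks −50M
  Liabilities: Bank reserves −879M, Government deposits +177M
Commercial banking system:
  Assets:      Reserves at CB −879M, Securities +652M
  Liabilities: Checkable deposits −177M, Borrowings from CB −50M
Change in total bank assets = -227 million.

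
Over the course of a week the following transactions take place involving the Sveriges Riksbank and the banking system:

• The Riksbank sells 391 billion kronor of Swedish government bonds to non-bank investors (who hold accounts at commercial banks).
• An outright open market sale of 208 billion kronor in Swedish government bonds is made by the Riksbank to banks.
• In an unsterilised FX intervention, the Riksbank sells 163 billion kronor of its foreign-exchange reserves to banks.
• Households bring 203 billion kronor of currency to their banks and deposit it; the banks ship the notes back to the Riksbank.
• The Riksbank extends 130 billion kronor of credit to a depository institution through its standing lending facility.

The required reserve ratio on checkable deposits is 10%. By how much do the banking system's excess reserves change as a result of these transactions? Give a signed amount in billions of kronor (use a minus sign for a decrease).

Asset sale (to non-banks) 391 billion kronor: reserves −391B, deposits −391B.
OMO sale (to banks) 208 billion kronor: reserves −208B, deposits 0.
FX sale 163 billion kronor: reserves −163B, deposits 0.
Currency deposit 203 billion kronor: reserves +203B, deposits +203B.
Discount-window loan 130 billion kronor: reserves +130B, deposits 0.
Totals: Δreserves = −429B, Δdeposits = −188B.
Δrequired reserves = 10% × −188B = −18.8B.
Δexcess reserves = Δreserves − Δrequired = −429B − (−18.8B) = -410.2 billion.

-410.2 billion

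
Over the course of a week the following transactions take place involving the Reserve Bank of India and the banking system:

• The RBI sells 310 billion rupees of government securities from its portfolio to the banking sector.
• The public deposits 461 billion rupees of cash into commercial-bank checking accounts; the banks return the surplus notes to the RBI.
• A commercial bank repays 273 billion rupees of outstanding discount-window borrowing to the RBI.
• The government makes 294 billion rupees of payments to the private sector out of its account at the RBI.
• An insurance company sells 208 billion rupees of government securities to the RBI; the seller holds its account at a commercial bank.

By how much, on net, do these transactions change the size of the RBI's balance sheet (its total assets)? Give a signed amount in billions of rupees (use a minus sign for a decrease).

-375 billion

OMO sale (to banks) 310 billion rupees: an RBI asset is shed → −310B.
Currency deposit 461 billion rupees: only the composition of liabilities changes → 0.
Discount-window repayment 273 billion rupees: an RBI asset is shed → −273B.
Government spending 294 billion rupees: only the composition of liabilities changes → 0.
Asset purchase (from non-banks) 208 billion rupees: an RBI asset is acquired → +208B.
Net: −310 + 0 − 273 + 0 + 208 = -375 billion.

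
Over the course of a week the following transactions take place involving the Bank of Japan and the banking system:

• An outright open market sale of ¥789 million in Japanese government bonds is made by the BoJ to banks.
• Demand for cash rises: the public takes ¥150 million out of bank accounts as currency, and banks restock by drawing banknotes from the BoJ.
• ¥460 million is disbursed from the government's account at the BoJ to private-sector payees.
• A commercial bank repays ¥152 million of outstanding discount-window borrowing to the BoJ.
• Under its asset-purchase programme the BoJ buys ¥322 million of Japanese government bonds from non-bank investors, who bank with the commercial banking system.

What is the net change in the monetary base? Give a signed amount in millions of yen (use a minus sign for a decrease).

-¥159 million

BoJ balance sheet:
  Assets:      Securities −¥467M, Loans to banks −¥152M
  Liabilities: Bank reserves −¥309M, Currency in circulation +¥150M, Government deposits −¥460M
Commercial banking system:
  Assets:      Reserves at CB −¥309M, Securities +¥789M
  Liabilities: Checkable deposits +¥632M, Borrowings from CB −¥152M
Monetary base = currency + reserves: +¥150M + (−¥309M) = -¥159 million.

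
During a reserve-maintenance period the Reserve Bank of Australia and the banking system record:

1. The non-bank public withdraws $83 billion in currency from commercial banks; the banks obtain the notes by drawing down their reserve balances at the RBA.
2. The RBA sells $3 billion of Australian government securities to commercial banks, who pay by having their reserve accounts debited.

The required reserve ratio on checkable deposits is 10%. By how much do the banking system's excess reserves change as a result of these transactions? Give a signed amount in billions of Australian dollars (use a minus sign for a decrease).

Currency withdrawal $83 billion: reserves −$83B, deposits −$83B.
OMO sale (to banks) $3 billion: reserves −$3B, deposits 0.
Totals: Δreserves = −$86B, Δdeposits = −$83B.
Δrequired reserves = 10% × −$83B = −$8.3B.
Δexcess reserves = Δreserves − Δrequired = −$86B − (−$8.3B) = -$77.7 billion.

-$77.7 billion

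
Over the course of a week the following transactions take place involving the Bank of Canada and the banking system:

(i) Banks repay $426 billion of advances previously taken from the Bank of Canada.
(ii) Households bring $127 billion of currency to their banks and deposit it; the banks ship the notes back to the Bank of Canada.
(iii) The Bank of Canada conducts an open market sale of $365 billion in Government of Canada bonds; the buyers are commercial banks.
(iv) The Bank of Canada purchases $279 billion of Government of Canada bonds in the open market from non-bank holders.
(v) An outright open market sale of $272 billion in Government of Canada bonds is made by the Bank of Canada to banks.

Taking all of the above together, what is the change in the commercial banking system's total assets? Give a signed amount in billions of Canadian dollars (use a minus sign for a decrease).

-$20 billion

Bank of Canada balance sheet:
  Assets:      Securities −$358B, Loans to banks −$426B
  Liabilities: Bank reserves −$657B, Currency in circulation −$127B
Commercial banking system:
  Assets:      Reserves at CB −$657B, Securities +$637B
  Liabilities: Checkable deposits +$406B, Borrowings from CB −$426B
Change in total bank assets = -$20 billion.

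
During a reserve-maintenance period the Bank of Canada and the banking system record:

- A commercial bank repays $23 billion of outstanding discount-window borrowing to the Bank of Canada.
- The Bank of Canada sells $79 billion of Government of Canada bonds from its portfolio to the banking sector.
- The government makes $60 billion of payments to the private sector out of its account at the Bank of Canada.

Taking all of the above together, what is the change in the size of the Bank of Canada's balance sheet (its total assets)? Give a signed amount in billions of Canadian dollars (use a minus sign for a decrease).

-$102 billion

Bank of Canada balance sheet:
  Assets:      Securities −$79B, Loans to banks −$23B
  Liabilities: Bank reserves −$42B, Government deposits −$60B
Change in total Bank of Canada assets = -$102 billion.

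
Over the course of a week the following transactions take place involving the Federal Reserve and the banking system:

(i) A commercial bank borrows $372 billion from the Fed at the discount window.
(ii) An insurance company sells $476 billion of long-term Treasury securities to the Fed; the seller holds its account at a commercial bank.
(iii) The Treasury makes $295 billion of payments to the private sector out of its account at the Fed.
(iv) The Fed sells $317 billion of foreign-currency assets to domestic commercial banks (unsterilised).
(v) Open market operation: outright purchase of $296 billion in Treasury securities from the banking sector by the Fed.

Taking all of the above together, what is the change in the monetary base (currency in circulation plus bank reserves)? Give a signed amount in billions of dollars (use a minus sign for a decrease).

Fed balance sheet:
  Assets:      Securities +$772B, Loans to banks +$372B, Foreign assets −$317B
  Liabilities: Bank reserves +$1122B, Government deposits −$295B
Commercial banking system:
  Assets:      Reserves at CB +$1122B, Securities −$296B, Foreign assets +$317B
  Liabilities: Checkable deposits +$771B, Borrowings from CB +$372B
Monetary base = currency + reserves: 0 + (+$1122B) = +$1122 billion.

+$1122 billion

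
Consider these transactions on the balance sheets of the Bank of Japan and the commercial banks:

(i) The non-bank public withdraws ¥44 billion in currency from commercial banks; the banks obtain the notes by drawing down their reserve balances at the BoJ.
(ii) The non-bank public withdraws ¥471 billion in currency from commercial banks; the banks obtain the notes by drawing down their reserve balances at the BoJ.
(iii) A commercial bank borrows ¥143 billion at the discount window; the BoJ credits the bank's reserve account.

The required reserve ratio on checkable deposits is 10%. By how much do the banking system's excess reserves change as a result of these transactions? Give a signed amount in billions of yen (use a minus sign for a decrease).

-¥320.5 billion

Currency withdrawal ¥44 billion: reserves −¥44B, deposits −¥44B.
Currency withdrawal ¥471 billion: reserves −¥471B, deposits −¥471B.
Discount-window loan ¥143 billion: reserves +¥143B, deposits 0.
Totals: Δreserves = −¥372B, Δdeposits = −¥515B.
Δrequired reserves = 10% × −¥515B = −¥51.5B.
Δexcess reserves = Δreserves − Δrequired = −¥372B − (−¥51.5B) = -¥320.5 billion.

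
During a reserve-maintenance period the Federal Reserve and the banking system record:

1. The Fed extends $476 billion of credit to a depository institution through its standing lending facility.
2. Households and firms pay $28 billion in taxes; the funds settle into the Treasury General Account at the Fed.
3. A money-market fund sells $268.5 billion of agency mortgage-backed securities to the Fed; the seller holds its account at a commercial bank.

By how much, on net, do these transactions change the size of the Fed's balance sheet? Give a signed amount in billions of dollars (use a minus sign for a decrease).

+$744.5 billion

Fed balance sheet:
  Assets:      Securities +$268.5B, Loans to banks +$476B
  Liabilities: Bank reserves +$716.5B, Government deposits +$28B
Change in total Fed assets = +$744.5 billion.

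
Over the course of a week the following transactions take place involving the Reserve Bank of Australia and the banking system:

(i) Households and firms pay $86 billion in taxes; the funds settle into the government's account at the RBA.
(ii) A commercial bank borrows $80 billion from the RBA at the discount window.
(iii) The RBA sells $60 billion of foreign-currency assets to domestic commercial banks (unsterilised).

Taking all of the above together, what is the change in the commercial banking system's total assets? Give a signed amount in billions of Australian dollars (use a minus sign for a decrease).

-$6 billion

RBA balance sheet:
  Assets:      Loans to banks +$80B, Foreign assets −$60B
  Liabilities: Bank reserves −$66B, Government deposits +$86B
Commercial banking system:
  Assets:      Reserves at CB −$66B, Foreign assets +$60B
  Liabilities: Checkable deposits −$86B, Borrowings from CB +$80B
Change in total bank assets = -$6 billion.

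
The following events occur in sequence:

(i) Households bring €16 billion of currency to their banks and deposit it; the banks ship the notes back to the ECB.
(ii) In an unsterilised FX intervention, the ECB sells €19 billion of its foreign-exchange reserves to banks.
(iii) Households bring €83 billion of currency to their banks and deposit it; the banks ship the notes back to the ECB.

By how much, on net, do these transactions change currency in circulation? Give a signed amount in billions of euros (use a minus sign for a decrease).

ECB balance sheet:
  Assets:      Foreign assets −€19B
  Liabilities: Bank reserves +€80B, Currency in circulation −€99B
Commercial banking system:
  Assets:      Reserves at CB +€80B, Foreign assets +€19B
  Liabilities: Checkable deposits +€99B
So the change in currency in circulation is -€99 billion.

-€99 billion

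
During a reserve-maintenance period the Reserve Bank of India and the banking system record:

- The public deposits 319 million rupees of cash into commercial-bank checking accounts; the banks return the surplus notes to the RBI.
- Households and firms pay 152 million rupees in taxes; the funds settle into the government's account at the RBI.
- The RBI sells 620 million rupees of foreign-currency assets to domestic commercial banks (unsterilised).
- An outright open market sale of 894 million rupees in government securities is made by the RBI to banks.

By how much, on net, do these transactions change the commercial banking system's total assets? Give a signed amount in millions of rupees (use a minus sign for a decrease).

+167 million

RBI balance sheet:
  Assets:      Securities −894M, Foreign assets −620M
  Liabilities: Bank reserves −1347M, Currency in circulation −319M, Government deposits +152M
Commercial banking system:
  Assets:      Reserves at CB −1347M, Securities +894M, Foreign assets +620M
  Liabilities: Checkable deposits +167M
Change in total bank assets = +167 million.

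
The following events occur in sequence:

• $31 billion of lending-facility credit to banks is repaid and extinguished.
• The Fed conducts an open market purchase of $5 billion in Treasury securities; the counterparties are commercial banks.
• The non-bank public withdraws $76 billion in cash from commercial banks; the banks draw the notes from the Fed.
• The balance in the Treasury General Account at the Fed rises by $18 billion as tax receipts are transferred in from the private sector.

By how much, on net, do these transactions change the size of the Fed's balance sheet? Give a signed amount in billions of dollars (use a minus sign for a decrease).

Discount-window repayment $31 billion: a Fed asset is shed → −$31B.
OMO purchase (from banks) $5 billion: a Fed asset is acquired → +$5B.
Currency withdrawal $76 billion: only the composition of liabilities changes → 0.
Government account inflow $18 billion: only the composition of liabilities changes → 0.
Net: −31 + 5 + 0 + 0 = -$26 billion.

-$26 billion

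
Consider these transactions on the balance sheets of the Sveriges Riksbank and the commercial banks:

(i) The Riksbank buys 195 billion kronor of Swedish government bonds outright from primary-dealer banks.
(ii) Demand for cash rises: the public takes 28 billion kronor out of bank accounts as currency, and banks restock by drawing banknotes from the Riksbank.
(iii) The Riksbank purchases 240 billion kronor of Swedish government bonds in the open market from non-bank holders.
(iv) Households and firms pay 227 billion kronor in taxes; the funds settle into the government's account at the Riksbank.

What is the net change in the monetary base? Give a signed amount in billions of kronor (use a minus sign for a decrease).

OMO purchase (from banks) 195 billion kronor: Riksbank balance sheet expands → +195B.
Currency withdrawal 28 billion kronor: just a shift between currency and reserves — both are base money → 0.
Asset purchase (from non-banks) 240 billion kronor: Riksbank balance sheet expands → +240B.
Government account inflow 227 billion kronor: reserves shift to a non-base liability → −227B.
Net: 195 + 0 + 240 − 227 = +208 billion.

+208 billion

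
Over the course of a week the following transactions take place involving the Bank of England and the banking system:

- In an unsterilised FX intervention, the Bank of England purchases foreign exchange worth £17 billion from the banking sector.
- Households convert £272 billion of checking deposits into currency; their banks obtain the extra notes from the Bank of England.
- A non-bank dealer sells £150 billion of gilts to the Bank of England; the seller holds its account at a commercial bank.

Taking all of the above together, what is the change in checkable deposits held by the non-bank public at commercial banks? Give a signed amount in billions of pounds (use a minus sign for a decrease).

FX purchase £17 billion: the counterparty is a bank, so public deposits are unchanged → 0.
Currency withdrawal £272 billion: non-bank counterparties' bank balances fall → −£272B.
Asset purchase (from non-banks) £150 billion: non-bank counterparties' bank balances rise → +£150B.
Net: 0 − 272 + 150 = -£122 billion.

-£122 billion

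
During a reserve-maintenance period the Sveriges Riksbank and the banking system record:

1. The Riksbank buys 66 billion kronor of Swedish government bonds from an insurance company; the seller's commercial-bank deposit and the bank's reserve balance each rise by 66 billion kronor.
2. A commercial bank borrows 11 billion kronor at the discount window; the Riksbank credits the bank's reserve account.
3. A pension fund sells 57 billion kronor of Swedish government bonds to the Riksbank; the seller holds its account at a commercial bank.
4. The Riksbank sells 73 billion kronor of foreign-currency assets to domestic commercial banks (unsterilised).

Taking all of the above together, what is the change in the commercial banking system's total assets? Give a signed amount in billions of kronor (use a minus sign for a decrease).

+134 billion

Asset purchase (from non-banks) 66 billion kronor: bank balance sheets expand → +66B.
Discount-window loan 11 billion kronor: bank balance sheets expand → +11B.
Asset purchase (from non-banks) 57 billion kronor: bank balance sheets expand → +57B.
FX sale 73 billion kronor: just an asset swap on bank balance sheets → 0.
Net: 66 + 11 + 57 + 0 = +134 billion.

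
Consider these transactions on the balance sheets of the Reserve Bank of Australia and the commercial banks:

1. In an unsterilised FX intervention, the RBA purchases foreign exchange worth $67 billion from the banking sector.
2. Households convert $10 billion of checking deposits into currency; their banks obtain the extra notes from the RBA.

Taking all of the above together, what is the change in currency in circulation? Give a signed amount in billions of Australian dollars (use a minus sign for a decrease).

RBA balance sheet:
  Assets:      Foreign assets +$67B
  Liabilities: Bank reserves +$57B, Currency in circulation +$10B
So the change in currency in circulation is +$10 billion.

+$10 billion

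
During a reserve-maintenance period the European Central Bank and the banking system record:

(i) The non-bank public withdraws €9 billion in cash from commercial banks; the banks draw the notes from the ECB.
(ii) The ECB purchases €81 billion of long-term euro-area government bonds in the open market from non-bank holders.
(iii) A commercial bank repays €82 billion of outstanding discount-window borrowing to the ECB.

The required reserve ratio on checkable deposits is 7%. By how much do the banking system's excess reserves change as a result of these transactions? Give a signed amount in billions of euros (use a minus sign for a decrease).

Currency withdrawal €9 billion: reserves −€9B, deposits −€9B.
Asset purchase (from non-banks) €81 billion: reserves +€81B, deposits +€81B.
Discount-window repayment €82 billion: reserves −€82B, deposits 0.
Totals: Δreserves = −€10B, Δdeposits = +€72B.
Δrequired reserves = 7% × +€72B = +€5.04B.
Δexcess reserves = Δreserves − Δrequired = −€10B − (+€5.04B) = -€15.04 billion.

-€15.04 billion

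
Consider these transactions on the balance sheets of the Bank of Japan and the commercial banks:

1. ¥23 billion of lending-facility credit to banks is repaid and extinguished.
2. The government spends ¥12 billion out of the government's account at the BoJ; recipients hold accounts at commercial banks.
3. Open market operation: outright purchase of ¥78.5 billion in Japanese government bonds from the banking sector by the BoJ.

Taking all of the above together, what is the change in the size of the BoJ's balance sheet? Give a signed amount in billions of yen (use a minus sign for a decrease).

BoJ balance sheet:
  Assets:      Securities +¥78.5B, Loans to banks −¥23B
  Liabilities: Bank reserves +¥67.5B, Government deposits −¥12B
Commercial banking system:
  Assets:      Reserves at CB +¥67.5B, Securities −¥78.5B
  Liabilities: Checkable deposits +¥12B, Borrowings from CB −¥23B
Change in total BoJ assets = +¥55.5 billion.

+¥55.5 billion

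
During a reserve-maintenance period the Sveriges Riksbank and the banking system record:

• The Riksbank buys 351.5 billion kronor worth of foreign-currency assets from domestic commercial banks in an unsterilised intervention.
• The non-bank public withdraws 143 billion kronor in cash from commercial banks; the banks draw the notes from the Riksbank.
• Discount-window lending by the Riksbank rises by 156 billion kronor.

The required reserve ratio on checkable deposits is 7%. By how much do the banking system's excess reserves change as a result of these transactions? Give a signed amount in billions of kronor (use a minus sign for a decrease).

+374.51 billion

FX purchase 351.5 billion kronor: reserves +351.5B, deposits 0.
Currency withdrawal 143 billion kronor: reserves −143B, deposits −143B.
Discount-window loan 156 billion kronor: reserves +156B, deposits 0.
Totals: Δreserves = +364.5B, Δdeposits = −143B.
Δrequired reserves = 7% × −143B = −10.01B.
Δexcess reserves = Δreserves − Δrequired = +364.5B − (−10.01B) = +374.51 billion.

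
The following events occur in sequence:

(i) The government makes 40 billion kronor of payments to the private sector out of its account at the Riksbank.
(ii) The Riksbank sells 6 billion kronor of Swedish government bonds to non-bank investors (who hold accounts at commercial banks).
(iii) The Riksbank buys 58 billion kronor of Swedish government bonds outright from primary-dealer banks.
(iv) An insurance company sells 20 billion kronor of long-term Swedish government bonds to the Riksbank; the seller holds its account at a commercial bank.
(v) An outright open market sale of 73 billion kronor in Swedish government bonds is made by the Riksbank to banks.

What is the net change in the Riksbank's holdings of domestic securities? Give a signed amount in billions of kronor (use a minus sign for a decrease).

Government spending 40 billion kronor: the Riksbank's securities portfolio is untouched → 0.
Asset sale (to non-banks) 6 billion kronor: securities removed from the Riksbank's portfolio → −6B.
OMO purchase (from banks) 58 billion kronor: securities added to the Riksbank's portfolio → +58B.
Asset purchase (from non-banks) 20 billion kronor: securities added to the Riksbank's portfolio → +20B.
OMO sale (to banks) 73 billion kronor: securities removed from the Riksbank's portfolio → −73B.
Net: 0 − 6 + 58 + 20 − 73 = -1 billion.

-1 billion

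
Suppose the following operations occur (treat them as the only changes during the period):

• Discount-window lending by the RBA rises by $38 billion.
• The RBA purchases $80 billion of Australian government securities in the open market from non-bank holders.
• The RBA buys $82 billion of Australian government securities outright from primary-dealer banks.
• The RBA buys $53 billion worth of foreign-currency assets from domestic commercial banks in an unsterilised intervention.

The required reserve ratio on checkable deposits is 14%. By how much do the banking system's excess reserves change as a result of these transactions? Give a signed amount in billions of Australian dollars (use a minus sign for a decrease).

Discount-window loan $38 billion: reserves +$38B, deposits 0.
Asset purchase (from non-banks) $80 billion: reserves +$80B, deposits +$80B.
OMO purchase (from banks) $82 billion: reserves +$82B, deposits 0.
FX purchase $53 billion: reserves +$53B, deposits 0.
Totals: Δreserves = +$253B, Δdeposits = +$80B.
Δrequired reserves = 14% × +$80B = +$11.2B.
Δexcess reserves = Δreserves − Δrequired = +$253B − (+$11.2B) = +$241.8 billion.

+$241.8 billion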